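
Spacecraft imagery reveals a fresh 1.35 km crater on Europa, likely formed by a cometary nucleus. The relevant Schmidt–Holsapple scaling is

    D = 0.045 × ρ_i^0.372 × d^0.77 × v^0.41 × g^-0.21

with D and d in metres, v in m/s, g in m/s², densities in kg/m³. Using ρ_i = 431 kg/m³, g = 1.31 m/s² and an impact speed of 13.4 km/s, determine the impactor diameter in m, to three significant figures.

d ≈ 238 m

Rearranging for d: d = [D / (0.045 · 431^0.372 · 13400^0.41 · 1.31^-0.21)]^(1/0.77).
D = 1350 m.
431^0.372 = 9.550
13400^0.41 = 49.22
1.31^-0.21 = 0.9449
Denominator = 0.045 × 9.550 × 49.22 × 0.9449 = 19.99
D / 19.99 = 1350 / 19.99 = 67.53
d = 67.53^(1/0.77) = 67.53^1.2987 = 237.7 m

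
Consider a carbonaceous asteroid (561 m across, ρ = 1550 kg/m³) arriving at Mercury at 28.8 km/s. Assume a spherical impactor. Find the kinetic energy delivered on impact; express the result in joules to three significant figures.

v = 28800 m/s.
Mass m = (π/6) ρ d³ = (π/6) × 1550 × (561)³ = 1.433 × 10^11 kg
E = ½ m v² = 0.5 × 1.433 × 10^11 × (28800)² = 5.943 × 10^19 J

E ≈ 5.94 × 10^19 J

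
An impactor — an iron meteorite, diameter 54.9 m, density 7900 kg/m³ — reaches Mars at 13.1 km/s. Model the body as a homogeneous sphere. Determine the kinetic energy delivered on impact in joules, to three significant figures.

v = 13100 m/s.
Mass m = (π/6) ρ d³ = (π/6) × 7900 × (54.9)³ = 6.845 × 10^8 kg
E = ½ m v² = 0.5 × 6.845 × 10^8 × (13100)² = 5.873 × 10^16 J

E ≈ 5.87 × 10^16 J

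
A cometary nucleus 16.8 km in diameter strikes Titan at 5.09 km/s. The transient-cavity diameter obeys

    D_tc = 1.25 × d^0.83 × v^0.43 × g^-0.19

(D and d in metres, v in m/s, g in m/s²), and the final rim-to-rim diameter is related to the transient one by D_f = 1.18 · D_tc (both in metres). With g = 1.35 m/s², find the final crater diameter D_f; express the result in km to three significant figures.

D_f ≈ 176 km

In SI: d = 16800 m, v = 5090 m/s.
d^0.83 = 16800^0.83 = 3214
v^0.43 = 5090^0.43 = 39.25
g^-0.19 = 1.35^-0.19 = 0.9446
D_tc = 1.25 × 3214 × 39.25 × 0.9446 = 1.490 × 10^5 m
D_f = 1.18 × 1.490 × 10^5 = 1.758 × 10^5 m
     = 175.8 km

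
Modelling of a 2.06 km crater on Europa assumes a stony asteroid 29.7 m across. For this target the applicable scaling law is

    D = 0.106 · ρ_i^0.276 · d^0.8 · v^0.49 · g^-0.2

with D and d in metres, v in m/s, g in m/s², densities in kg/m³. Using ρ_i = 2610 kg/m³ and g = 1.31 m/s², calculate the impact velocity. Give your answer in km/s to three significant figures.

v ≈ 29.6 km/s

Rearranging for v: v = [D / (0.106 · 2610^0.276 · 29.7^0.8 · 1.31^-0.2)]^(1/0.49).
D = 2060 m.
2610^0.276 = 8.770
29.7^0.8 = 15.07
1.31^-0.2 = 0.9474
Denominator = 0.106 × 8.770 × 15.07 × 0.9474 = 13.27
D / 13.27 = 2060 / 13.27 = 155.2
v = 155.2^(1/0.49) = 155.2^2.0408 = 29592 m/s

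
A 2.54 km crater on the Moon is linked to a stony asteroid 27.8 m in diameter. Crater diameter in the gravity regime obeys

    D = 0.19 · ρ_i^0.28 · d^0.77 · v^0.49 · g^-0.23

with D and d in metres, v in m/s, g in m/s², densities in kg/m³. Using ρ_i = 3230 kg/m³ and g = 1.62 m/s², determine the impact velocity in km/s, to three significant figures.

Rearranging for v: v = [D / (0.19 · 3230^0.28 · 27.8^0.77 · 1.62^-0.23)]^(1/0.49).
D = 2540 m.
3230^0.28 = 9.607
27.8^0.77 = 12.94
1.62^-0.23 = 0.8950
Denominator = 0.19 × 9.607 × 12.94 × 0.8950 = 21.14
D / 21.14 = 2540 / 21.14 = 120.2
v = 120.2^(1/0.49) = 120.2^2.0408 = 17566 m/s

v ≈ 17.6 km/s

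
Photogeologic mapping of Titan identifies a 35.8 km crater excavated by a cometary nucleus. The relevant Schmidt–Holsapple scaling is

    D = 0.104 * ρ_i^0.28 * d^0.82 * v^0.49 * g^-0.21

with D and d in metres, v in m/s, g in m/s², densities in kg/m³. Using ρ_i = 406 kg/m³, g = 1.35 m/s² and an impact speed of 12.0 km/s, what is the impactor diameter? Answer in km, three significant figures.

Rearranging for d: d = [D / (0.104 · 406^0.28 · 12000^0.49 · 1.35^-0.21)]^(1/0.82).
D = 35800 m.
406^0.28 = 5.375
12000^0.49 = 99.72
1.35^-0.21 = 0.9389
Denominator = 0.104 × 5.375 × 99.72 × 0.9389 = 52.34
D / 52.34 = 35800 / 52.34 = 684.0
d = 684.0^(1/0.82) = 684.0^1.2195 = 2866 m

d ≈ 2.87 km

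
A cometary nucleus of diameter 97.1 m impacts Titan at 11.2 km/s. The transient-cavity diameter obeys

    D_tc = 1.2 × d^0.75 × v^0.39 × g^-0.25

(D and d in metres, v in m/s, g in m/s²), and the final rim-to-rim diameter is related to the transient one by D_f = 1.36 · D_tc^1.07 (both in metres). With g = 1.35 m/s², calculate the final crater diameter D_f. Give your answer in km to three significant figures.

D_f ≈ 2.94 km

v = 11200 m/s.
d^0.75 = 97.1^0.75 = 30.93
v^0.39 = 11200^0.39 = 37.95
g^-0.25 = 1.35^-0.25 = 0.9277
D_tc = 1.2 × 30.93 × 37.95 × 0.9277 = 1307 m
D_f = 1.36 × (1307)^1.07 = 2937 m
     = 2.937 km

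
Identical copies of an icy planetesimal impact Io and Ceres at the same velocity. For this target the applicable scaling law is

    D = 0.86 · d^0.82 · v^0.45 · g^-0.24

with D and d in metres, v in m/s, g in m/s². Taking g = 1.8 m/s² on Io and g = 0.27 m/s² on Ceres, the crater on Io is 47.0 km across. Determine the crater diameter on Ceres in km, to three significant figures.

All impactor-dependent factors cancel in the ratio, leaving D_Ceres/D_Io = (g_Ceres/g_Io)^-0.24.
(0.27/1.8)^-0.24 = 0.1500^-0.24 = 1.577
D_Ceres = 1.577 × 47.0 km = 74.1 km

D ≈ 74.1 km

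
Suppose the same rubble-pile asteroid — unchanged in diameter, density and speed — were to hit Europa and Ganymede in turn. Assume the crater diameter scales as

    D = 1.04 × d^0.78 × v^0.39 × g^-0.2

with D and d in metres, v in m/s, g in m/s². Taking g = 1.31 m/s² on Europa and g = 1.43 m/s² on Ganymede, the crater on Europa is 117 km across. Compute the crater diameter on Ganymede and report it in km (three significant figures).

All impactor-dependent factors cancel in the ratio, leaving D_Ganymede/D_Europa = (g_Ganymede/g_Europa)^-0.2.
(1.43/1.31)^-0.2 = 1.092^-0.2 = 0.9826
D_Ganymede = 0.9826 × 117 km = 115 km

D ≈ 115 km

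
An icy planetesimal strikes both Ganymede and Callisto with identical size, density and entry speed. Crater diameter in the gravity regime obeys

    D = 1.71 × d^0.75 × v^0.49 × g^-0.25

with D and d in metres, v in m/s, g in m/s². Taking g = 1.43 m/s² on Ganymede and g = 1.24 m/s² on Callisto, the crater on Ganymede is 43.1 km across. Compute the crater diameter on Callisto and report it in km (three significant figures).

D ≈ 44.7 km

All impactor-dependent factors cancel in the ratio, leaving D_Callisto/D_Ganymede = (g_Callisto/g_Ganymede)^-0.25.
(1.24/1.43)^-0.25 = 0.8671^-0.25 = 1.036
D_Callisto = 1.036 × 43.1 km = 44.7 km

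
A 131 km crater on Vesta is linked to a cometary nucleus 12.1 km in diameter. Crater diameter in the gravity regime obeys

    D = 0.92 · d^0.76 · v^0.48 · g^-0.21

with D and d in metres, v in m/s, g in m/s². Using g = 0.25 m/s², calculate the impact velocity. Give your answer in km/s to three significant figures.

v ≈ 10.2 km/s

Rearranging for v: v = [D / (0.92 · 12100^0.76 · 0.25^-0.21)]^(1/0.48).
D = 131000 m.
12100^0.76 = 1267
0.25^-0.21 = 1.338
Denominator = 0.92 × 1267 × 1.338 = 1560
D / 1560 = 131000 / 1560 = 83.97
v = 83.97^(1/0.48) = 83.97^2.0833 = 10198 m/s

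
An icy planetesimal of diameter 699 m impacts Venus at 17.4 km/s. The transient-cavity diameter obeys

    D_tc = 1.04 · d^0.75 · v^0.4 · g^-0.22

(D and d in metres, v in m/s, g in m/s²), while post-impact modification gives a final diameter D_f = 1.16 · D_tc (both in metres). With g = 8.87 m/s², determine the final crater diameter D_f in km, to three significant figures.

v = 17400 m/s.
d^0.75 = 699^0.75 = 135.9
v^0.4 = 17400^0.4 = 49.68
g^-0.22 = 8.87^-0.22 = 0.6187
D_tc = 1.04 × 135.9 × 49.68 × 0.6187 = 4344 m
D_f = 1.16 × 4344 = 5039 m
     = 5.039 km

D_f ≈ 5.04 km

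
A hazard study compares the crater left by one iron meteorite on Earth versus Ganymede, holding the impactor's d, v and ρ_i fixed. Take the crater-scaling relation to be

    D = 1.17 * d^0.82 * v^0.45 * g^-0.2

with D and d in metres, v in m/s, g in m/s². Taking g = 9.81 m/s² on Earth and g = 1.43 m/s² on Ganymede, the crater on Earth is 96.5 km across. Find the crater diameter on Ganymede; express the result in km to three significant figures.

D ≈ 142 km

All impactor-dependent factors cancel in the ratio, leaving D_Ganymede/D_Earth = (g_Ganymede/g_Earth)^-0.2.
(1.43/9.81)^-0.2 = 0.1458^-0.2 = 1.470
D_Ganymede = 1.470 × 96.5 km = 142 km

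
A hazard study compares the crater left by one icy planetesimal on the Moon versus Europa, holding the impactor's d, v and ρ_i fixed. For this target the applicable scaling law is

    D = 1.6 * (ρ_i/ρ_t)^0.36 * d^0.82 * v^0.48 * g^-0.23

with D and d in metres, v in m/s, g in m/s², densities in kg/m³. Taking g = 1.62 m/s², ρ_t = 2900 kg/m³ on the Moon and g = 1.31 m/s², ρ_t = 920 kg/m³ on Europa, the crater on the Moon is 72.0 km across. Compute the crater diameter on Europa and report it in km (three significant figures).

The impactor-only factors (d, v, ρ_i) cancel in the ratio, leaving D_Europa/D_Moon = (g_Europa/g_Moon)^-0.23 · (ρ_t,Moon/ρ_t,Europa)^0.36.
(1.31/1.62)^-0.23 = 0.8086^-0.23 = 1.050
(2900/920)^0.36 = 3.152^0.36 = 1.512
Ratio = 1.050 × 1.512 = 1.588
D_Europa = 1.588 × 72.0 km = 114 km

D ≈ 114 km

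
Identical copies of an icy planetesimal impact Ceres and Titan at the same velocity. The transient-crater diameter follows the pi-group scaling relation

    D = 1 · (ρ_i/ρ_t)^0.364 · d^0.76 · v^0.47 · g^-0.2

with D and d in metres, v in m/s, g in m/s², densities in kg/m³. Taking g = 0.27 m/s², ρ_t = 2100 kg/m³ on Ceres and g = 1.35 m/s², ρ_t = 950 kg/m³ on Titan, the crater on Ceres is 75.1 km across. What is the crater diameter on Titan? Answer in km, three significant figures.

D ≈ 72.7 km

The impactor-only factors (d, v, ρ_i) cancel in the ratio, leaving D_Titan/D_Ceres = (g_Titan/g_Ceres)^-0.2 · (ρ_t,Ceres/ρ_t,Titan)^0.364.
(1.35/0.27)^-0.2 = 5.000^-0.2 = 0.7248
(2100/950)^0.364 = 2.211^0.364 = 1.335
Ratio = 0.7248 × 1.335 = 0.9676
D_Titan = 0.9676 × 75.1 km = 72.7 km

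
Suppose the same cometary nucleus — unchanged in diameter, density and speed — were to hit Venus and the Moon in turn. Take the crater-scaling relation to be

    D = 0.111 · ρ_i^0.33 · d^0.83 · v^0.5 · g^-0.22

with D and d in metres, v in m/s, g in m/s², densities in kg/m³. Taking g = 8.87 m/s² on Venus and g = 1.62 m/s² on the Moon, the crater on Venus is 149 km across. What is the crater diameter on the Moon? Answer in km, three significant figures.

All impactor-dependent factors cancel in the ratio, leaving D_Moon/D_Venus = (g_Moon/g_Venus)^-0.22.
(1.62/8.87)^-0.22 = 0.1826^-0.22 = 1.454
D_Moon = 1.454 × 149 km = 217 km

D ≈ 217 km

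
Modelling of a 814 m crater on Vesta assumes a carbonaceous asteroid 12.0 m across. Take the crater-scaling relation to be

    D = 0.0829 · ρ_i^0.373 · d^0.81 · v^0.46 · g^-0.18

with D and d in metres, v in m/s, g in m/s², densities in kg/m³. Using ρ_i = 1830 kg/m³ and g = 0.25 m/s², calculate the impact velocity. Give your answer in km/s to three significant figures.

Rearranging for v: v = [D / (0.0829 · 1830^0.373 · 12^0.81 · 0.25^-0.18)]^(1/0.46).
1830^0.373 = 16.48
12^0.81 = 7.484
0.25^-0.18 = 1.283
Denominator = 0.0829 × 16.48 × 7.484 × 1.283 = 13.12
D / 13.12 = 814 / 13.12 = 62.04
v = 62.04^(1/0.46) = 62.04^2.1739 = 7890 m/s

v ≈ 7.89 km/s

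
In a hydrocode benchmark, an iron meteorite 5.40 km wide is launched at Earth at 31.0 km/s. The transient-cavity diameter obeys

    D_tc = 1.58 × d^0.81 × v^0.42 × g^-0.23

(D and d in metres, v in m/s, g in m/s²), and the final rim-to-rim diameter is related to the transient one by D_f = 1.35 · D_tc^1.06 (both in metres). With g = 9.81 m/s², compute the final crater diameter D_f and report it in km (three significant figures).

In SI: d = 5400 m, v = 31000 m/s.
d^0.81 = 5400^0.81 = 1055
v^0.42 = 31000^0.42 = 76.98
g^-0.23 = 9.81^-0.23 = 0.5914
D_tc = 1.58 × 1055 × 76.98 × 0.5914 = 75890 m
D_f = 1.35 × (75890)^1.06 = 2.011 × 10^5 m
     = 201.1 km

D_f ≈ 201 km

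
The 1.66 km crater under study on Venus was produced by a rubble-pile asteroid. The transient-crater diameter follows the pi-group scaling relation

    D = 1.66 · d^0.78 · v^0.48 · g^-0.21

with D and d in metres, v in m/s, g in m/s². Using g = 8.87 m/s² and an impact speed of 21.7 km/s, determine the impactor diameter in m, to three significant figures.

d ≈ 27.1 m

Rearranging for d: d = [D / (1.66 · 21700^0.48 · 8.87^-0.21)]^(1/0.78).
D = 1660 m.
21700^0.48 = 120.6
8.87^-0.21 = 0.6323
Denominator = 1.66 × 120.6 × 0.6323 = 126.6
D / 126.6 = 1660 / 126.6 = 13.11
d = 13.11^(1/0.78) = 13.11^1.2821 = 27.09 m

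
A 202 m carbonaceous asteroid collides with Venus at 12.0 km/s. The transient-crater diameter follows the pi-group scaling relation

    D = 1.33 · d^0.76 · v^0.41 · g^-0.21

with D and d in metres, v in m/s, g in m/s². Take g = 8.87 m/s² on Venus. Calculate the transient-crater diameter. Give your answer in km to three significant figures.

In SI units: v = 12000 m/s.
d^0.76 = 202^0.76 = 56.50
v^0.41 = 12000^0.41 = 47.04
g^-0.21 = 8.87^-0.21 = 0.6323
D = 1.33 × 56.50 × 47.04 × 0.6323 = 2235 m
   = 2.235 km

D ≈ 2.24 km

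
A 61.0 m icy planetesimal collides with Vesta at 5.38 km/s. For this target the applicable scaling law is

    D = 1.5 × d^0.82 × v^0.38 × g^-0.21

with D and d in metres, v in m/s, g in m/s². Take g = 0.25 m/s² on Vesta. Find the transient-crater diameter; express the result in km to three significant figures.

D ≈ 1.53 km

In SI units: v = 5380 m/s.
d^0.82 = 61^0.82 = 29.11
v^0.38 = 5380^0.38 = 26.16
g^-0.21 = 0.25^-0.21 = 1.338
D = 1.5 × 29.11 × 26.16 × 1.338 = 1528 m
   = 1.528 km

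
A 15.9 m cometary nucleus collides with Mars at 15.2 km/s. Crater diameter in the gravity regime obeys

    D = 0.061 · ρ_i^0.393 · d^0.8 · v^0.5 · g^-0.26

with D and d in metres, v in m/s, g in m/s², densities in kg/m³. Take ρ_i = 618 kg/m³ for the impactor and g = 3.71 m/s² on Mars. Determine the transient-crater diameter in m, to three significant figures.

In SI units: v = 15200 m/s.
ρ_i^0.393 = 618^0.393 = 12.50
d^0.8 = 15.9^0.8 = 9.144
v^0.5 = 15200^0.5 = 123.3
g^-0.26 = 3.71^-0.26 = 0.7112
D = 0.061 × 12.50 × 9.144 × 123.3 × 0.7112 = 611.4 m

D ≈ 611 m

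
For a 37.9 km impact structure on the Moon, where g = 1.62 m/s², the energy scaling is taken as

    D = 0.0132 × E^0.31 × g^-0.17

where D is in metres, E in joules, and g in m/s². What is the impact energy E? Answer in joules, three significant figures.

Rearranging: E = [D / (0.0132 · g^-0.17)]^(1/0.31).
D = 37900 m.
g^-0.17 = 1.62^-0.17 = 0.9213
D / (0.0132 × 0.9213) = 37900 / (0.01216) = 3.117 × 10^6
E = (3.117 × 10^6)^3.2258 = 8.861 × 10^20 J

E ≈ 8.86 × 10^20 J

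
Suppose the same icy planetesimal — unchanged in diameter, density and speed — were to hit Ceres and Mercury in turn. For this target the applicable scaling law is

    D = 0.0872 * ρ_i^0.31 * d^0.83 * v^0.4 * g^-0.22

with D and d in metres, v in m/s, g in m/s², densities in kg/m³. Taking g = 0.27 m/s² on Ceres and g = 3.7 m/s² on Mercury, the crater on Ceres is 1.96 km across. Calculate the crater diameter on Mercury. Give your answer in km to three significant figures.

All impactor-dependent factors cancel in the ratio, leaving D_Mercury/D_Ceres = (g_Mercury/g_Ceres)^-0.22.
(3.7/0.27)^-0.22 = 13.70^-0.22 = 0.5622
D_Mercury = 0.5622 × 1.96 km = 1.10 km

D ≈ 1.10 km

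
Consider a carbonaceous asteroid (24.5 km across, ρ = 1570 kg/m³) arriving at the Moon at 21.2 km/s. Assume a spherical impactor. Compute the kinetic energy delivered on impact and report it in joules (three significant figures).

d = 24500 m; v = 21200 m/s.
Mass m = (π/6) ρ d³ = (π/6) × 1570 × (24500)³ = 1.209 × 10^16 kg
E = ½ m v² = 0.5 × 1.209 × 10^16 × (21200)² = 2.717 × 10^24 J

E ≈ 2.72 × 10^24 J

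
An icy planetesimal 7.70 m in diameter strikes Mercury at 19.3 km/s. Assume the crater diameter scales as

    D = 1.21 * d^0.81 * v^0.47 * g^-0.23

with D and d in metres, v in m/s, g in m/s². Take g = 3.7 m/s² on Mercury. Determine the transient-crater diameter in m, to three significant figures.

In SI units: v = 19300 m/s.
d^0.81 = 7.7^0.81 = 5.225
v^0.47 = 19300^0.47 = 103.3
g^-0.23 = 3.7^-0.23 = 0.7401
D = 1.21 × 5.225 × 103.3 × 0.7401 = 483.4 m

D ≈ 483 m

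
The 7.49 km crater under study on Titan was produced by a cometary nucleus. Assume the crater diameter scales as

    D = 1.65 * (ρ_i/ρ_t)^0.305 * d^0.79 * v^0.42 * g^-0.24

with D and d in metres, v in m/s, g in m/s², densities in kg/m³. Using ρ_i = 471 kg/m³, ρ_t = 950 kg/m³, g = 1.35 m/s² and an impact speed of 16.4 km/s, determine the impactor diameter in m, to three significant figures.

d ≈ 351 m

Rearranging for d: d = [D / (1.65 · (471/950)^0.305 · 16400^0.42 · 1.35^-0.24)]^(1/0.79).
D = 7490 m.
(471/950)^0.305 = 0.8074
16400^0.42 = 58.92
1.35^-0.24 = 0.9305
Denominator = 1.65 × 0.8074 × 58.92 × 0.9305 = 73.04
D / 73.04 = 7490 / 73.04 = 102.5
d = 102.5^(1/0.79) = 102.5^1.2658 = 350.9 m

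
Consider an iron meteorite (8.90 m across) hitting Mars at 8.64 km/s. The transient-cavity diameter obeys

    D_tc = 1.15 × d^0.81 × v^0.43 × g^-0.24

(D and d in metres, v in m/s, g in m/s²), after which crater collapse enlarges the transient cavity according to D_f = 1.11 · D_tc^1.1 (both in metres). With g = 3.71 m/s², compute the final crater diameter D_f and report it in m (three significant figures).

D_f ≈ 467 m

v = 8640 m/s.
d^0.81 = 8.9^0.81 = 5.875
v^0.43 = 8640^0.43 = 49.28
g^-0.24 = 3.71^-0.24 = 0.7300
D_tc = 1.15 × 5.875 × 49.28 × 0.7300 = 243.1 m
D_f = 1.11 × (243.1)^1.1 = 467.4 m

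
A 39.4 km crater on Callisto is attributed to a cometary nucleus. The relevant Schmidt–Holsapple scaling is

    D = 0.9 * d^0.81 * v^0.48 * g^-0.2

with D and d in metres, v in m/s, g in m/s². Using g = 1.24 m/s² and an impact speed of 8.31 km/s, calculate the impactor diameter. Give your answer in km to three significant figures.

d ≈ 2.69 km

Rearranging for d: d = [D / (0.9 · 8310^0.48 · 1.24^-0.2)]^(1/0.81).
D = 39400 m.
8310^0.48 = 76.10
1.24^-0.2 = 0.9579
Denominator = 0.9 × 76.10 × 0.9579 = 65.61
D / 65.61 = 39400 / 65.61 = 600.5
d = 600.5^(1/0.81) = 600.5^1.2346 = 2694 m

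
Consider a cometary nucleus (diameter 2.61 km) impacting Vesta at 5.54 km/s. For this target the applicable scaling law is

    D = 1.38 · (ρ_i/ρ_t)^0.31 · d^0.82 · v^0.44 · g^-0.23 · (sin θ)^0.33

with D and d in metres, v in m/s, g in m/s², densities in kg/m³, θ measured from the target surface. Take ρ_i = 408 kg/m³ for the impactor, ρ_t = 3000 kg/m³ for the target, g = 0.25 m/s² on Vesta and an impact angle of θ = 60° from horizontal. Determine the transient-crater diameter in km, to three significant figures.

In SI units: d = 2610 m, v = 5540 m/s.
(ρ_i/ρ_t)^0.31 = (408/3000)^0.31 = 0.5388
d^0.82 = 2610^0.82 = 633.4
v^0.44 = 5540^0.44 = 44.38
g^-0.23 = 0.25^-0.23 = 1.376
(sin 60°)^0.33 = 0.8660^0.33 = 0.9536
D = 1.38 × 0.5388 × 633.4 × 44.38 × 1.376 × 0.9536 = 27426 m
   = 27.43 km

D ≈ 27.4 km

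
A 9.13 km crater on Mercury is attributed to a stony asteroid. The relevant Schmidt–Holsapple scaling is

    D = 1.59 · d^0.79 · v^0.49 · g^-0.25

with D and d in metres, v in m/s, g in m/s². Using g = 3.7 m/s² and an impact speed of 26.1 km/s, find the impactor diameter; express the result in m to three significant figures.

d ≈ 158 m

Rearranging for d: d = [D / (1.59 · 26100^0.49 · 3.7^-0.25)]^(1/0.79).
D = 9130 m.
26100^0.49 = 145.9
3.7^-0.25 = 0.7210
Denominator = 1.59 × 145.9 × 0.7210 = 167.3
D / 167.3 = 9130 / 167.3 = 54.57
d = 54.57^(1/0.79) = 54.57^1.2658 = 158.0 m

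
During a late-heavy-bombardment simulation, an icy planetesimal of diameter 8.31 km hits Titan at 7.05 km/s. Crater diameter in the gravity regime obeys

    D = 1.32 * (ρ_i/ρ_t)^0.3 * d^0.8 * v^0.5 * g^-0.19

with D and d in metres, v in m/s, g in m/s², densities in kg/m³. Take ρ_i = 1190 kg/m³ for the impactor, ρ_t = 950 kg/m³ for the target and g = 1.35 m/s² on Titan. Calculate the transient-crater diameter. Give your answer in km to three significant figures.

D ≈ 153 km

In SI units: d = 8310 m, v = 7050 m/s.
(ρ_i/ρ_t)^0.3 = (1190/950)^0.3 = 1.070
d^0.8 = 8310^0.8 = 1367
v^0.5 = 7050^0.5 = 83.96
g^-0.19 = 1.35^-0.19 = 0.9446
D = 1.32 × 1.070 × 1367 × 83.96 × 0.9446 = 1.531 × 10^5 m
   = 153.1 km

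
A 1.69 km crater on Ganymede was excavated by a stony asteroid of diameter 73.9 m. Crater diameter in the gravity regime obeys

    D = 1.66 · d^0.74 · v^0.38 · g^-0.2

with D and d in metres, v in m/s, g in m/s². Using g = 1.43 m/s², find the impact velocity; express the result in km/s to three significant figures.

Rearranging for v: v = [D / (1.66 · 73.9^0.74 · 1.43^-0.2)]^(1/0.38).
D = 1690 m.
73.9^0.74 = 24.14
1.43^-0.2 = 0.9310
Denominator = 1.66 × 24.14 × 0.9310 = 37.31
D / 37.31 = 1690 / 37.31 = 45.30
v = 45.30^(1/0.38) = 45.30^2.6316 = 22813 m/s

v ≈ 22.8 km/s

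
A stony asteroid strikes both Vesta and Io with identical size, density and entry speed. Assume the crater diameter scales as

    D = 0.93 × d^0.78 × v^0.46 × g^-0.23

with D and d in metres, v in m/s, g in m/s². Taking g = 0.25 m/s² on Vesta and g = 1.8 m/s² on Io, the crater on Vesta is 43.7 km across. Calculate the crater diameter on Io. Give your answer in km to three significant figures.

All impactor-dependent factors cancel in the ratio, leaving D_Io/D_Vesta = (g_Io/g_Vesta)^-0.23.
(1.8/0.25)^-0.23 = 7.200^-0.23 = 0.6351
D_Io = 0.6351 × 43.7 km = 27.8 km

D ≈ 27.8 km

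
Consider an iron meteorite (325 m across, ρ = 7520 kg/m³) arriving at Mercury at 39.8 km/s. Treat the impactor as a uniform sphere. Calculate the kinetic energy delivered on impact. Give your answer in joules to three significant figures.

v = 39800 m/s.
Mass m = (π/6) ρ d³ = (π/6) × 7520 × (325)³ = 1.352 × 10^11 kg
E = ½ m v² = 0.5 × 1.352 × 10^11 × (39800)² = 1.071 × 10^20 J

E ≈ 1.07 × 10^20 J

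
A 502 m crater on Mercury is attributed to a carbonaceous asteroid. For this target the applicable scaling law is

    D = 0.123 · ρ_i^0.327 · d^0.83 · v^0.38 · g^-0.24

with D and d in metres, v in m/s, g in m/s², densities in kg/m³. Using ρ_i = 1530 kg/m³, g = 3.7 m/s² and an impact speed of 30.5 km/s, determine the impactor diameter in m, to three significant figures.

d ≈ 16.1 m

Rearranging for d: d = [D / (0.123 · 1530^0.327 · 30500^0.38 · 3.7^-0.24)]^(1/0.83).
1530^0.327 = 11.00
30500^0.38 = 50.59
3.7^-0.24 = 0.7305
Denominator = 0.123 × 11.00 × 50.59 × 0.7305 = 50.00
D / 50.00 = 502 / 50.00 = 10.04
d = 10.04^(1/0.83) = 10.04^1.2048 = 16.10 m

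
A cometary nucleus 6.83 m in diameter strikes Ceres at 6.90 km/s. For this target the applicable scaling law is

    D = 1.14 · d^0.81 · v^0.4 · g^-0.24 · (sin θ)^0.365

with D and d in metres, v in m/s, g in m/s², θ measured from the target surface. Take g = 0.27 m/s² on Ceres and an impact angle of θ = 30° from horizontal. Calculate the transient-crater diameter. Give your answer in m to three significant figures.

D ≈ 197 m

In SI units: v = 6900 m/s.
d^0.81 = 6.83^0.81 = 4.741
v^0.4 = 6900^0.4 = 34.32
g^-0.24 = 0.27^-0.24 = 1.369
(sin 30°)^0.365 = 0.5000^0.365 = 0.7765
D = 1.14 × 4.741 × 34.32 × 1.369 × 0.7765 = 197.2 m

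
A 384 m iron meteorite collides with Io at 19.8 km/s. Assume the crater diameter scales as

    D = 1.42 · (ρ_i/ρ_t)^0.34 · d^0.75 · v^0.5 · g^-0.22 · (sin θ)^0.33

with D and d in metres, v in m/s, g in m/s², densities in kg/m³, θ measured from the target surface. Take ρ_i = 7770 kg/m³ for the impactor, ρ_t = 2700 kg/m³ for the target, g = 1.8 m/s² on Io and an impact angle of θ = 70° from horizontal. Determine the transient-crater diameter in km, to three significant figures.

In SI units: v = 19800 m/s.
(ρ_i/ρ_t)^0.34 = (7770/2700)^0.34 = 1.432
d^0.75 = 384^0.75 = 86.75
v^0.5 = 19800^0.5 = 140.7
g^-0.22 = 1.8^-0.22 = 0.8787
(sin 70°)^0.33 = 0.9397^0.33 = 0.9797
D = 1.42 × 1.432 × 86.75 × 140.7 × 0.8787 × 0.9797 = 21366 m
   = 21.37 km

D ≈ 21.4 km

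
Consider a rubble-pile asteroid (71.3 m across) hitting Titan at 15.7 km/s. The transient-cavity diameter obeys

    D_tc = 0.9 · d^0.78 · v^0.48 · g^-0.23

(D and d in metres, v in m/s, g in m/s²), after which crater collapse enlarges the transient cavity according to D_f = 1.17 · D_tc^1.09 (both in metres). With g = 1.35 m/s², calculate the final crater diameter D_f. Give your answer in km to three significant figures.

D_f ≈ 5.71 km

v = 15700 m/s.
d^0.78 = 71.3^0.78 = 27.89
v^0.48 = 15700^0.48 = 103.3
g^-0.23 = 1.35^-0.23 = 0.9333
D_tc = 0.9 × 27.89 × 103.3 × 0.9333 = 2420 m
D_f = 1.17 × (2420)^1.09 = 5709 m
     = 5.709 km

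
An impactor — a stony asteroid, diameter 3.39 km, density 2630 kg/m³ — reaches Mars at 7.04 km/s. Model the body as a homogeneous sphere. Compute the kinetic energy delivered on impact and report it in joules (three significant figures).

d = 3390 m; v = 7040 m/s.
Mass m = (π/6) ρ d³ = (π/6) × 2630 × (3390)³ = 5.365 × 10^13 kg
E = ½ m v² = 0.5 × 5.365 × 10^13 × (7040)² = 1.329 × 10^21 J

E ≈ 1.33 × 10^21 J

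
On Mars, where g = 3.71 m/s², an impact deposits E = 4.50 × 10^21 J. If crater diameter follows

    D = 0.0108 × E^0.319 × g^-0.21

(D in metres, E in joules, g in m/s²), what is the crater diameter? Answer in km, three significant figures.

E^0.319 = (4.50 × 10^21)^0.319 = 8.079 × 10^6
g^-0.21 = 3.71^-0.21 = 0.7593
D = 0.0108 × 8.079 × 10^6 × 0.7593 = 66251 m
   = 66.25 km

D ≈ 66.3 km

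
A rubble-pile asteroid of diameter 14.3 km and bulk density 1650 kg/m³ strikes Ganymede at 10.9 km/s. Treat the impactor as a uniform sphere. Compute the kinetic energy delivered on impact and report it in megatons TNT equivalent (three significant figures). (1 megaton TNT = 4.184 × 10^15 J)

d = 14300 m; v = 10900 m/s.
Mass m = (π/6) ρ d³ = (π/6) × 1650 × (14300)³ = 2.526 × 10^15 kg
E = ½ m v² = 0.5 × 2.526 × 10^15 × (10900)² = 1.501 × 10^23 J
   = 1.501 × 10^23 / 4.184×10^15 = 3.587 × 10^7 Mt

E ≈ 3.59 × 10^7 Mt TNT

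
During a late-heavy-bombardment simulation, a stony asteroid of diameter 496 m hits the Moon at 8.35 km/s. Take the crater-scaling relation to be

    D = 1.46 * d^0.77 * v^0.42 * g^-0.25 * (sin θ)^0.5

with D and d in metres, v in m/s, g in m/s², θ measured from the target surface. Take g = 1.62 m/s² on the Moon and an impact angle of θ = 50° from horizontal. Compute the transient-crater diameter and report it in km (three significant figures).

In SI units: v = 8350 m/s.
d^0.77 = 496^0.77 = 119.0
v^0.42 = 8350^0.42 = 44.37
g^-0.25 = 1.62^-0.25 = 0.8864
(sin 50°)^0.5 = 0.7660^0.5 = 0.8752
D = 1.46 × 119.0 × 44.37 × 0.8864 × 0.8752 = 5980 m
   = 5.980 km

D ≈ 5.98 km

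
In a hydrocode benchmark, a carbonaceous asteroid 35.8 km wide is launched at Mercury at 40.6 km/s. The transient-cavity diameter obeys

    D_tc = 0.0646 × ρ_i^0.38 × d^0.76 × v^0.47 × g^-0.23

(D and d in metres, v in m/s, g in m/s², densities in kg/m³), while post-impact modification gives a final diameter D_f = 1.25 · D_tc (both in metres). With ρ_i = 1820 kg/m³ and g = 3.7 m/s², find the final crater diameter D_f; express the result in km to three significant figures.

D_f ≈ 439 km

In SI: d = 35800 m, v = 40600 m/s.
ρ_i^0.38 = 1820^0.38 = 17.33
d^0.76 = 35800^0.76 = 2890
v^0.47 = 40600^0.47 = 146.6
g^-0.23 = 3.7^-0.23 = 0.7401
D_tc = 0.0646 × 17.33 × 2890 × 146.6 × 0.7401 = 3.510 × 10^5 m
D_f = 1.25 × 3.510 × 10^5 = 4.388 × 10^5 m
     = 438.8 km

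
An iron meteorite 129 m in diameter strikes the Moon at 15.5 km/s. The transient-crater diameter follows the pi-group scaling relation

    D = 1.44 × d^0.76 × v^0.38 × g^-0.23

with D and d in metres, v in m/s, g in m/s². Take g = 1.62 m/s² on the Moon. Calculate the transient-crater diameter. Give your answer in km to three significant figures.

In SI units: v = 15500 m/s.
d^0.76 = 129^0.76 = 40.18
v^0.38 = 15500^0.38 = 39.11
g^-0.23 = 1.62^-0.23 = 0.8950
D = 1.44 × 40.18 × 39.11 × 0.8950 = 2025 m
   = 2.025 km

D ≈ 2.03 km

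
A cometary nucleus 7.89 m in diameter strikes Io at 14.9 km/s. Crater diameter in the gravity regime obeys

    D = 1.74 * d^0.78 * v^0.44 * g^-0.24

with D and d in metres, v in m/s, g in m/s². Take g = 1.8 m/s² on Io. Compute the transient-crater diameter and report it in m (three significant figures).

In SI units: v = 14900 m/s.
d^0.78 = 7.89^0.78 = 5.009
v^0.44 = 14900^0.44 = 68.58
g^-0.24 = 1.8^-0.24 = 0.8684
D = 1.74 × 5.009 × 68.58 × 0.8684 = 519.1 m

D ≈ 519 m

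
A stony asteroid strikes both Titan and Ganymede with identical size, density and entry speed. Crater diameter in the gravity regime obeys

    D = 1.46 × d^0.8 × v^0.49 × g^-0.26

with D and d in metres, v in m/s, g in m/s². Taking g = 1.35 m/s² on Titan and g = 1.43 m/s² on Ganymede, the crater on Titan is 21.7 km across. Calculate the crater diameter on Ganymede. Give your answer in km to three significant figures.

All impactor-dependent factors cancel in the ratio, leaving D_Ganymede/D_Titan = (g_Ganymede/g_Titan)^-0.26.
(1.43/1.35)^-0.26 = 1.059^-0.26 = 0.9852
D_Ganymede = 0.9852 × 21.7 km = 21.4 km

D ≈ 21.4 km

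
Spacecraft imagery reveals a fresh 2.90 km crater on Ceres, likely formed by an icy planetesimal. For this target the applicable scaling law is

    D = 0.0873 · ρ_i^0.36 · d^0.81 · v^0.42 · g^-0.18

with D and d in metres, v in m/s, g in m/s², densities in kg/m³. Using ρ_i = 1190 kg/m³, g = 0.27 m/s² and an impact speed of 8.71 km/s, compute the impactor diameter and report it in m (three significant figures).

Rearranging for d: d = [D / (0.0873 · 1190^0.36 · 8710^0.42 · 0.27^-0.18)]^(1/0.81).
D = 2900 m.
1190^0.36 = 12.80
8710^0.42 = 45.17
0.27^-0.18 = 1.266
Denominator = 0.0873 × 12.80 × 45.17 × 1.266 = 63.90
D / 63.90 = 2900 / 63.90 = 45.38
d = 45.38^(1/0.81) = 45.38^1.2346 = 111.1 m

d ≈ 111 m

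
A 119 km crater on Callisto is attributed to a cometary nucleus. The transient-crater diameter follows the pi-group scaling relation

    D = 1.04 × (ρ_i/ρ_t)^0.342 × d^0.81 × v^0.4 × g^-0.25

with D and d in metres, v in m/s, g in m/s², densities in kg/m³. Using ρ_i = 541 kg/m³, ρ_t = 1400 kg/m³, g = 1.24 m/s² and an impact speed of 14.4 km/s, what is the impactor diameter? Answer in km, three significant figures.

Rearranging for d: d = [D / (1.04 · (541/1400)^0.342 · 14400^0.4 · 1.24^-0.25)]^(1/0.81).
D = 119000 m.
(541/1400)^0.342 = 0.7224
14400^0.4 = 46.06
1.24^-0.25 = 0.9476
Denominator = 1.04 × 0.7224 × 46.06 × 0.9476 = 32.79
D / 32.79 = 119000 / 32.79 = 3629
d = 3629^(1/0.81) = 3629^1.2346 = 24826 m

d ≈ 24.8 km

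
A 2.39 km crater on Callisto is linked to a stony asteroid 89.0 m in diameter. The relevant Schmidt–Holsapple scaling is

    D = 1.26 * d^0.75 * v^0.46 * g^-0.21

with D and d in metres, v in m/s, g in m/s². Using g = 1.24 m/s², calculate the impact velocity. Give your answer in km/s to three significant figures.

v ≈ 9.78 km/s

Rearranging for v: v = [D / (1.26 · 89^0.75 · 1.24^-0.21)]^(1/0.46).
D = 2390 m.
89^0.75 = 28.98
1.24^-0.21 = 0.9558
Denominator = 1.26 × 28.98 × 0.9558 = 34.90
D / 34.90 = 2390 / 34.90 = 68.48
v = 68.48^(1/0.46) = 68.48^2.1739 = 9780 m/s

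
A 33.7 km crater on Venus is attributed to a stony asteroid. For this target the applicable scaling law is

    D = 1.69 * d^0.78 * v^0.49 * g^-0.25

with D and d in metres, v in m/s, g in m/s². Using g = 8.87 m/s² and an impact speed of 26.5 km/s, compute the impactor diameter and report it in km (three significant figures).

d ≈ 1.09 km

Rearranging for d: d = [D / (1.69 · 26500^0.49 · 8.87^-0.25)]^(1/0.78).
D = 33700 m.
26500^0.49 = 147.0
8.87^-0.25 = 0.5795
Denominator = 1.69 × 147.0 × 0.5795 = 144.0
D / 144.0 = 33700 / 144.0 = 234.0
d = 234.0^(1/0.78) = 234.0^1.2821 = 1090 m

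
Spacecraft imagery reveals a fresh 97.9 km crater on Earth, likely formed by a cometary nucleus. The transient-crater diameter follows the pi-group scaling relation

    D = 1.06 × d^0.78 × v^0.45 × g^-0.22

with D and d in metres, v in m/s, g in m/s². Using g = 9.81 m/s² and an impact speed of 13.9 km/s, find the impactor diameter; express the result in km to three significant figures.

Rearranging for d: d = [D / (1.06 · 13900^0.45 · 9.81^-0.22)]^(1/0.78).
D = 97900 m.
13900^0.45 = 73.17
9.81^-0.22 = 0.6051
Denominator = 1.06 × 73.17 × 0.6051 = 46.93
D / 46.93 = 97900 / 46.93 = 2086
d = 2086^(1/0.78) = 2086^1.2821 = 18017 m

d ≈ 18.0 km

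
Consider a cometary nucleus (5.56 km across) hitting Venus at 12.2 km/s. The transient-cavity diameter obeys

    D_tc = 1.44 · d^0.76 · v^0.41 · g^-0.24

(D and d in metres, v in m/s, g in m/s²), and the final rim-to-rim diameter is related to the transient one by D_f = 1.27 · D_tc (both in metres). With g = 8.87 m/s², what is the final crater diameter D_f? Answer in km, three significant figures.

In SI: d = 5560 m, v = 12200 m/s.
d^0.76 = 5560^0.76 = 701.9
v^0.41 = 12200^0.41 = 47.36
g^-0.24 = 8.87^-0.24 = 0.5922
D_tc = 1.44 × 701.9 × 47.36 × 0.5922 = 28350 m
D_f = 1.27 × 28350 = 36004 m
     = 36.00 km

D_f ≈ 36.0 km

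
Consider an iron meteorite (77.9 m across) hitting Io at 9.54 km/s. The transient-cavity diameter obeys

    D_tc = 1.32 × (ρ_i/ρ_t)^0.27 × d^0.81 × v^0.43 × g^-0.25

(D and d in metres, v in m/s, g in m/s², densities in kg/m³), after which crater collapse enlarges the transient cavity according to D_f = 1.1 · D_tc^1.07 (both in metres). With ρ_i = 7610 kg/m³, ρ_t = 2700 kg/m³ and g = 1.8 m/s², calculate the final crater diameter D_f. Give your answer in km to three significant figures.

v = 9540 m/s.
(ρ_i/ρ_t)^0.27 = (7610/2700)^0.27 = 1.323
d^0.81 = 77.9^0.81 = 34.05
v^0.43 = 9540^0.43 = 51.43
g^-0.25 = 1.8^-0.25 = 0.8633
D_tc = 1.32 × 1.323 × 34.05 × 51.43 × 0.8633 = 2640 m
D_f = 1.1 × (2640)^1.07 = 5041 m
     = 5.041 km

D_f ≈ 5.04 km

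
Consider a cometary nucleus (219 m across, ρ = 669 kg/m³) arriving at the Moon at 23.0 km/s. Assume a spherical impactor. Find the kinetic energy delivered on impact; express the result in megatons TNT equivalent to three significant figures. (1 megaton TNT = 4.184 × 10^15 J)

v = 23000 m/s.
Mass m = (π/6) ρ d³ = (π/6) × 669 × (219)³ = 3.679 × 10^9 kg
E = ½ m v² = 0.5 × 3.679 × 10^9 × (23000)² = 9.731 × 10^17 J
   = 9.731 × 10^17 / 4.184×10^15 = 232.6 Mt

E ≈ 233 Mt TNT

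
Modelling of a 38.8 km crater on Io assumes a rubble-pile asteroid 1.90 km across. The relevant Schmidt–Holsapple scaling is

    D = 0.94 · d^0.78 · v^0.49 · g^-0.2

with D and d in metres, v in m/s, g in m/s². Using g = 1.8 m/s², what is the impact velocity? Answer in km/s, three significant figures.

v ≈ 20.2 km/s

Rearranging for v: v = [D / (0.94 · 1900^0.78 · 1.8^-0.2)]^(1/0.49).
D = 38800 m.
1900^0.78 = 360.9
1.8^-0.2 = 0.8891
Denominator = 0.94 × 360.9 × 0.8891 = 301.6
D / 301.6 = 38800 / 301.6 = 128.6
v = 128.6^(1/0.49) = 128.6^2.0408 = 20162 m/s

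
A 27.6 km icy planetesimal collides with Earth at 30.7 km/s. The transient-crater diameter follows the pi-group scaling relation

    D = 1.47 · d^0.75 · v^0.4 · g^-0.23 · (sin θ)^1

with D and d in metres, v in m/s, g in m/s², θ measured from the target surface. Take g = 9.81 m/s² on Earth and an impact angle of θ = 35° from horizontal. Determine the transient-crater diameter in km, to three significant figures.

In SI units: d = 27600 m, v = 30700 m/s.
d^0.75 = 27600^0.75 = 2141
v^0.4 = 30700^0.4 = 62.35
g^-0.23 = 9.81^-0.23 = 0.5914
(sin 35°)^1 = 0.5736^1 = 0.5736
D = 1.47 × 2141 × 62.35 × 0.5914 × 0.5736 = 66567 m
   = 66.57 km

D ≈ 66.6 km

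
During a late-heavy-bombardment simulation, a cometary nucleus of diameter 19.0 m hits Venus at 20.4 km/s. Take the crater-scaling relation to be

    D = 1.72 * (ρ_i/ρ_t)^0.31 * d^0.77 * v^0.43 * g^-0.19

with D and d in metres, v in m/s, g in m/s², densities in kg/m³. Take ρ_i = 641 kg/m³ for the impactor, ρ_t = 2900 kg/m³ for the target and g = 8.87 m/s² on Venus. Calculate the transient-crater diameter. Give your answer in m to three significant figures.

In SI units: v = 20400 m/s.
(ρ_i/ρ_t)^0.31 = (641/2900)^0.31 = 0.6263
d^0.77 = 19^0.77 = 9.653
v^0.43 = 20400^0.43 = 71.31
g^-0.19 = 8.87^-0.19 = 0.6605
D = 1.72 × 0.6263 × 9.653 × 71.31 × 0.6605 = 489.8 m

D ≈ 490 m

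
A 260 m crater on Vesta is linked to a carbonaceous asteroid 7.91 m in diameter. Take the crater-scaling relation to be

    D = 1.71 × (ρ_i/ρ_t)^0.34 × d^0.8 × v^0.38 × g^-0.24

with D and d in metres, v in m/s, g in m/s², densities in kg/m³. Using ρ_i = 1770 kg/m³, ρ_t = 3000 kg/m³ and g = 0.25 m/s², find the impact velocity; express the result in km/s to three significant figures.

v ≈ 4.74 km/s

Rearranging for v: v = [D / (1.71 · (1770/3000)^0.34 · 7.91^0.8 · 0.25^-0.24)]^(1/0.38).
(1770/3000)^0.34 = 0.8358
7.91^0.8 = 5.230
0.25^-0.24 = 1.395
Denominator = 1.71 × 0.8358 × 5.230 × 1.395 = 10.43
D / 10.43 = 260 / 10.43 = 24.93
v = 24.93^(1/0.38) = 24.93^2.6316 = 4738 m/s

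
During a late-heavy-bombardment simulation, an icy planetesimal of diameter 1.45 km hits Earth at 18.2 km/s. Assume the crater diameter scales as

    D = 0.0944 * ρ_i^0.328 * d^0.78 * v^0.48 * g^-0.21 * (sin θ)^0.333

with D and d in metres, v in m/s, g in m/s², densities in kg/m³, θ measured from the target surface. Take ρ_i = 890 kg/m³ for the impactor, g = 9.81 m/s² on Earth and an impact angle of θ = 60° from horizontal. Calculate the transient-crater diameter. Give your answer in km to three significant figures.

In SI units: d = 1450 m, v = 18200 m/s.
ρ_i^0.328 = 890^0.328 = 9.277
d^0.78 = 1450^0.78 = 292.3
v^0.48 = 18200^0.48 = 110.9
g^-0.21 = 9.81^-0.21 = 0.6191
(sin 60°)^0.333 = 0.8660^0.333 = 0.9532
D = 0.0944 × 9.277 × 292.3 × 110.9 × 0.6191 × 0.9532 = 16753 m
   = 16.75 km

D ≈ 16.8 km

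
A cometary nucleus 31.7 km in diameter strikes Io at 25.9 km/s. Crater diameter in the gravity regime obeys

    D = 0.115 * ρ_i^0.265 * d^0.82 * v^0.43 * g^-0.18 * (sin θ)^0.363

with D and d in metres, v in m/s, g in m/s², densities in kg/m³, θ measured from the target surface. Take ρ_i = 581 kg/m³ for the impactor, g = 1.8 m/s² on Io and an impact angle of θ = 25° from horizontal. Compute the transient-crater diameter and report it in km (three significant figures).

In SI units: d = 31700 m, v = 25900 m/s.
ρ_i^0.265 = 581^0.265 = 5.401
d^0.82 = 31700^0.82 = 4908
v^0.43 = 25900^0.43 = 79.02
g^-0.18 = 1.8^-0.18 = 0.8996
(sin 25°)^0.363 = 0.4226^0.363 = 0.7315
D = 0.115 × 5.401 × 4908 × 79.02 × 0.8996 × 0.7315 = 1.585 × 10^5 m
   = 158.5 km

D ≈ 159 km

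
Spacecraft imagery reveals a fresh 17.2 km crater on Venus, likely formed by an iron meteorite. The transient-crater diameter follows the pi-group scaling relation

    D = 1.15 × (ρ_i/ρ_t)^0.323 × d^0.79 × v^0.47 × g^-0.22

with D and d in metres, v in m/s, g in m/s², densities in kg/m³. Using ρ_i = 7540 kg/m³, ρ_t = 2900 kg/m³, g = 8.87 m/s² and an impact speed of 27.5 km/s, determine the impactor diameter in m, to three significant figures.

Rearranging for d: d = [D / (1.15 · (7540/2900)^0.323 · 27500^0.47 · 8.87^-0.22)]^(1/0.79).
D = 17200 m.
(7540/2900)^0.323 = 1.362
27500^0.47 = 122.0
8.87^-0.22 = 0.6187
Denominator = 1.15 × 1.362 × 122.0 × 0.6187 = 118.2
D / 118.2 = 17200 / 118.2 = 145.5
d = 145.5^(1/0.79) = 145.5^1.2658 = 546.7 m

d ≈ 547 m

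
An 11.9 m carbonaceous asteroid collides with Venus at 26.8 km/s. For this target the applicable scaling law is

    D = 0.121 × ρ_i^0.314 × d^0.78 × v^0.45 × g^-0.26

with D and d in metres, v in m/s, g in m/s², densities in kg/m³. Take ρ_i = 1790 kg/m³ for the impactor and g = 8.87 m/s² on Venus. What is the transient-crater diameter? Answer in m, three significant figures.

In SI units: v = 26800 m/s.
ρ_i^0.314 = 1790^0.314 = 10.50
d^0.78 = 11.9^0.78 = 6.901
v^0.45 = 26800^0.45 = 98.32
g^-0.26 = 8.87^-0.26 = 0.5669
D = 0.121 × 10.50 × 6.901 × 98.32 × 0.5669 = 488.7 m

D ≈ 489 m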